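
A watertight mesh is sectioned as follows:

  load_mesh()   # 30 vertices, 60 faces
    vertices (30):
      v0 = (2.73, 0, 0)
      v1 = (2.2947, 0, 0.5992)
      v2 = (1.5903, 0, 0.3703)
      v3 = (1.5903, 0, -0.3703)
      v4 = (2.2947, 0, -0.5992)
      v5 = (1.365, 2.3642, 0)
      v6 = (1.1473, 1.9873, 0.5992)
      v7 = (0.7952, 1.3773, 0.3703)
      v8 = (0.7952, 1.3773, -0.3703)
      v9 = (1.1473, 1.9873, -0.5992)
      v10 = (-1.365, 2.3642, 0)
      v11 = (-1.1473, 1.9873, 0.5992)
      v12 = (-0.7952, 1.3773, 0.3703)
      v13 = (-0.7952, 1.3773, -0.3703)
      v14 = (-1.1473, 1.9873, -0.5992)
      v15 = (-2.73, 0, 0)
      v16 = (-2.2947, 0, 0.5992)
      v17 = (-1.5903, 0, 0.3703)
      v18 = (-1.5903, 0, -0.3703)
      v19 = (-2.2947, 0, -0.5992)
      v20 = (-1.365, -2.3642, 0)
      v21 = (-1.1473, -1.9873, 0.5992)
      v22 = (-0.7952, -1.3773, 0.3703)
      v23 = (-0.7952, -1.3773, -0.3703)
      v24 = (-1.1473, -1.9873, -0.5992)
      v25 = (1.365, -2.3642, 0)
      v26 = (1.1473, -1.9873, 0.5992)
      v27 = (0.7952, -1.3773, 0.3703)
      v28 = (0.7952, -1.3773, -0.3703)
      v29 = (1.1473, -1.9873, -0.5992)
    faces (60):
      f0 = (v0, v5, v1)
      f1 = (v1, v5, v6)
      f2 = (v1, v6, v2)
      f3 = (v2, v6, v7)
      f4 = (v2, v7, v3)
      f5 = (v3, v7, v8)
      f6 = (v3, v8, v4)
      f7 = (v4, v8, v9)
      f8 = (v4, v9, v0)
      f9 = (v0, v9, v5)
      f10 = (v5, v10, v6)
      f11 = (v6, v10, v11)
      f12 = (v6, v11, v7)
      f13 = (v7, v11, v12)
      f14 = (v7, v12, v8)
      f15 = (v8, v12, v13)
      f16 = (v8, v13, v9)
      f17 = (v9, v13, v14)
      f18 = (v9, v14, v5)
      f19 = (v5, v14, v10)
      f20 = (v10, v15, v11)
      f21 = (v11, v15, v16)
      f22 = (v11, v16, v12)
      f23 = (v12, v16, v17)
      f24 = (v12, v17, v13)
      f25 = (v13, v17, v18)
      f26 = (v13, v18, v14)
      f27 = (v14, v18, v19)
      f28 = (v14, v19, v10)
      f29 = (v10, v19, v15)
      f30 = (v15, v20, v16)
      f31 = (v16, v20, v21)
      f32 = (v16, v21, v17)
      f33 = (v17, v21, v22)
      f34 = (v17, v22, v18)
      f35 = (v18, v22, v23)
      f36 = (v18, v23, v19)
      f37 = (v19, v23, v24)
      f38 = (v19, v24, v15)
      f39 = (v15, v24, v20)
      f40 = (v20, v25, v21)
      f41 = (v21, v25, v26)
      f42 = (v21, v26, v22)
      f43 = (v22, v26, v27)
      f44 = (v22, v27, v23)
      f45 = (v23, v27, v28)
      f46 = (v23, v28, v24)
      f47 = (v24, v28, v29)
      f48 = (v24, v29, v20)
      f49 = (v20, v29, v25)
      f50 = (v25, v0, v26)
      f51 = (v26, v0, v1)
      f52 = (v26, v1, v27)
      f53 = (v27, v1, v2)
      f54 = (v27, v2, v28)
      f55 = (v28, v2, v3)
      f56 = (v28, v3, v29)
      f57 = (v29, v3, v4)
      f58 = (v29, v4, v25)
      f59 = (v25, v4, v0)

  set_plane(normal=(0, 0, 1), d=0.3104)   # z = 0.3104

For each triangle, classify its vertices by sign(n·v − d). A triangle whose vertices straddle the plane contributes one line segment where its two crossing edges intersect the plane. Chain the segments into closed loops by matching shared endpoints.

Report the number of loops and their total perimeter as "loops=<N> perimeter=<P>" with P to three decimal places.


Straddling triangles (24 of 60):
  (v0,v5,v1) [--+] → (1.84661, 1.13949, 0.3104)–(2.5045, 0, 0.3104)  len=1.3158
  (v1,v5,v6) [+-+] → (1.84661, 1.13949, 0.3104)–(1.25223, 2.16896, 0.3104)  len=1.1887
  (v2,v7,v3) [++-] → (0.859508, 1.2659, 0.3104)–(1.5903, 0, 0.3104)  len=1.4617
  (v3,v7,v8) [-+-] → (0.859508, 1.2659, 0.3104)–(0.7952, 1.3773, 0.3104)  len=0.1286
  (v5,v10,v6) [--+] → (-0.0635682, 2.16896, 0.3104)–(1.25223, 2.16896, 0.3104)  len=1.3158
  (v6,v10,v11) [+-+] → (-0.0635682, 2.16896, 0.3104)–(-1.25223, 2.16896, 0.3104)  len=1.1887
  (v7,v12,v8) [++-] → (-0.666568, 1.3773, 0.3104)–(0.7952, 1.3773, 0.3104)  len=1.4618
  (v8,v12,v13) [-+-] → (-0.666568, 1.3773, 0.3104)–(-0.7952, 1.3773, 0.3104)  len=0.1286
  (v10,v15,v11) [--+] → (-1.91012, 1.02947, 0.3104)–(-1.25223, 2.16896, 0.3104)  len=1.3158
  (v11,v15,v16) [+-+] → (-1.91012, 1.02947, 0.3104)–(-2.5045, 0, 0.3104)  len=1.1887
  (v12,v17,v13) [++-] → (-1.52599, 0.111397, 0.3104)–(-0.7952, 1.3773, 0.3104)  len=1.4617
  (v13,v17,v18) [-+-] → (-1.52599, 0.111397, 0.3104)–(-1.5903, 0, 0.3104)  len=0.1286
  (v15,v20,v16) [--+] → (-1.84661, -1.13949, 0.3104)–(-2.5045, 0, 0.3104)  len=1.3158
  (v16,v20,v21) [+-+] → (-1.84661, -1.13949, 0.3104)–(-1.25223, -2.16896, 0.3104)  len=1.1887
  (v17,v22,v18) [++-] → (-0.859508, -1.2659, 0.3104)–(-1.5903, 0, 0.3104)  len=1.4617
  (v18,v22,v23) [-+-] → (-0.859508, -1.2659, 0.3104)–(-0.7952, -1.3773, 0.3104)  len=0.1286
  (v20,v25,v21) [--+] → (0.0635682, -2.16896, 0.3104)–(-1.25223, -2.16896, 0.3104)  len=1.3158
  (v21,v25,v26) [+-+] → (0.0635682, -2.16896, 0.3104)–(1.25223, -2.16896, 0.3104)  len=1.1887
  (v22,v27,v23) [++-] → (0.666568, -1.3773, 0.3104)–(-0.7952, -1.3773, 0.3104)  len=1.4618
  (v23,v27,v28) [-+-] → (0.666568, -1.3773, 0.3104)–(0.7952, -1.3773, 0.3104)  len=0.1286
  (v25,v0,v26) [--+] → (1.91012, -1.02947, 0.3104)–(1.25223, -2.16896, 0.3104)  len=1.3158
  (v26,v0,v1) [+-+] → (1.91012, -1.02947, 0.3104)–(2.5045, 0, 0.3104)  len=1.1887
  (v27,v2,v28) [++-] → (1.52599, -0.111397, 0.3104)–(0.7952, -1.3773, 0.3104)  len=1.4617
  (v28,v2,v3) [-+-] → (1.52599, -0.111397, 0.3104)–(1.5903, 0, 0.3104)  len=0.1286

Chained into 2 loop(s):
  loop 1: 12 segments, perimeter = 15.0269
  loop 2: 12 segments, perimeter = 9.5421
Total perimeter = 24.569

loops=2 perimeter=24.569


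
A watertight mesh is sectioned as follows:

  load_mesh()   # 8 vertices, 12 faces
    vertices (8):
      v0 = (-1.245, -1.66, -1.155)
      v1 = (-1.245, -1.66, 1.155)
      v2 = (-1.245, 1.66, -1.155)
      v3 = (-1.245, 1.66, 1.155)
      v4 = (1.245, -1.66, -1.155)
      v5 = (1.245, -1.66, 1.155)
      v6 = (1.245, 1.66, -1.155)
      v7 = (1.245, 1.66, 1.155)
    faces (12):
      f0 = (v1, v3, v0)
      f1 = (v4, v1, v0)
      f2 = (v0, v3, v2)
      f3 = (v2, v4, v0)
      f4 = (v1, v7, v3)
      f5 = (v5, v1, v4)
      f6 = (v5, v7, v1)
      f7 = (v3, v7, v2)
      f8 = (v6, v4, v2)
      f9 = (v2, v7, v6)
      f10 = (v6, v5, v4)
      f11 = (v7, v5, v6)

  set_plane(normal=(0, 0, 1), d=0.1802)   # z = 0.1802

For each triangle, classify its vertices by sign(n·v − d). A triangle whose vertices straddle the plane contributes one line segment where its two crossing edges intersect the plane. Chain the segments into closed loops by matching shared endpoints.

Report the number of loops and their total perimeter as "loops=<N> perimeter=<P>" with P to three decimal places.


loops=1 perimeter=11.620

Straddling triangles (8 of 12):
  (v1,v3,v0) [++-] → (-1.245, 0.258989, 0.1802)–(-1.245, -1.66, 0.1802)  len=1.9190
  (v4,v1,v0) [-+-] → (-0.194242, -1.66, 0.1802)–(-1.245, -1.66, 0.1802)  len=1.0508
  (v0,v3,v2) [-+-] → (-1.245, 0.258989, 0.1802)–(-1.245, 1.66, 0.1802)  len=1.4010
  (v5,v1,v4) [++-] → (-0.194242, -1.66, 0.1802)–(1.245, -1.66, 0.1802)  len=1.4392
  (v3,v7,v2) [++-] → (0.194242, 1.66, 0.1802)–(-1.245, 1.66, 0.1802)  len=1.4392
  (v2,v7,v6) [-+-] → (0.194242, 1.66, 0.1802)–(1.245, 1.66, 0.1802)  len=1.0508
  (v6,v5,v4) [-+-] → (1.245, -0.258989, 0.1802)–(1.245, -1.66, 0.1802)  len=1.4010
  (v7,v5,v6) [++-] → (1.245, -0.258989, 0.1802)–(1.245, 1.66, 0.1802)  len=1.9190

Chained into 1 loop(s):
  loop 1: 8 segments, perimeter = 11.6200
Total perimeter = 11.620


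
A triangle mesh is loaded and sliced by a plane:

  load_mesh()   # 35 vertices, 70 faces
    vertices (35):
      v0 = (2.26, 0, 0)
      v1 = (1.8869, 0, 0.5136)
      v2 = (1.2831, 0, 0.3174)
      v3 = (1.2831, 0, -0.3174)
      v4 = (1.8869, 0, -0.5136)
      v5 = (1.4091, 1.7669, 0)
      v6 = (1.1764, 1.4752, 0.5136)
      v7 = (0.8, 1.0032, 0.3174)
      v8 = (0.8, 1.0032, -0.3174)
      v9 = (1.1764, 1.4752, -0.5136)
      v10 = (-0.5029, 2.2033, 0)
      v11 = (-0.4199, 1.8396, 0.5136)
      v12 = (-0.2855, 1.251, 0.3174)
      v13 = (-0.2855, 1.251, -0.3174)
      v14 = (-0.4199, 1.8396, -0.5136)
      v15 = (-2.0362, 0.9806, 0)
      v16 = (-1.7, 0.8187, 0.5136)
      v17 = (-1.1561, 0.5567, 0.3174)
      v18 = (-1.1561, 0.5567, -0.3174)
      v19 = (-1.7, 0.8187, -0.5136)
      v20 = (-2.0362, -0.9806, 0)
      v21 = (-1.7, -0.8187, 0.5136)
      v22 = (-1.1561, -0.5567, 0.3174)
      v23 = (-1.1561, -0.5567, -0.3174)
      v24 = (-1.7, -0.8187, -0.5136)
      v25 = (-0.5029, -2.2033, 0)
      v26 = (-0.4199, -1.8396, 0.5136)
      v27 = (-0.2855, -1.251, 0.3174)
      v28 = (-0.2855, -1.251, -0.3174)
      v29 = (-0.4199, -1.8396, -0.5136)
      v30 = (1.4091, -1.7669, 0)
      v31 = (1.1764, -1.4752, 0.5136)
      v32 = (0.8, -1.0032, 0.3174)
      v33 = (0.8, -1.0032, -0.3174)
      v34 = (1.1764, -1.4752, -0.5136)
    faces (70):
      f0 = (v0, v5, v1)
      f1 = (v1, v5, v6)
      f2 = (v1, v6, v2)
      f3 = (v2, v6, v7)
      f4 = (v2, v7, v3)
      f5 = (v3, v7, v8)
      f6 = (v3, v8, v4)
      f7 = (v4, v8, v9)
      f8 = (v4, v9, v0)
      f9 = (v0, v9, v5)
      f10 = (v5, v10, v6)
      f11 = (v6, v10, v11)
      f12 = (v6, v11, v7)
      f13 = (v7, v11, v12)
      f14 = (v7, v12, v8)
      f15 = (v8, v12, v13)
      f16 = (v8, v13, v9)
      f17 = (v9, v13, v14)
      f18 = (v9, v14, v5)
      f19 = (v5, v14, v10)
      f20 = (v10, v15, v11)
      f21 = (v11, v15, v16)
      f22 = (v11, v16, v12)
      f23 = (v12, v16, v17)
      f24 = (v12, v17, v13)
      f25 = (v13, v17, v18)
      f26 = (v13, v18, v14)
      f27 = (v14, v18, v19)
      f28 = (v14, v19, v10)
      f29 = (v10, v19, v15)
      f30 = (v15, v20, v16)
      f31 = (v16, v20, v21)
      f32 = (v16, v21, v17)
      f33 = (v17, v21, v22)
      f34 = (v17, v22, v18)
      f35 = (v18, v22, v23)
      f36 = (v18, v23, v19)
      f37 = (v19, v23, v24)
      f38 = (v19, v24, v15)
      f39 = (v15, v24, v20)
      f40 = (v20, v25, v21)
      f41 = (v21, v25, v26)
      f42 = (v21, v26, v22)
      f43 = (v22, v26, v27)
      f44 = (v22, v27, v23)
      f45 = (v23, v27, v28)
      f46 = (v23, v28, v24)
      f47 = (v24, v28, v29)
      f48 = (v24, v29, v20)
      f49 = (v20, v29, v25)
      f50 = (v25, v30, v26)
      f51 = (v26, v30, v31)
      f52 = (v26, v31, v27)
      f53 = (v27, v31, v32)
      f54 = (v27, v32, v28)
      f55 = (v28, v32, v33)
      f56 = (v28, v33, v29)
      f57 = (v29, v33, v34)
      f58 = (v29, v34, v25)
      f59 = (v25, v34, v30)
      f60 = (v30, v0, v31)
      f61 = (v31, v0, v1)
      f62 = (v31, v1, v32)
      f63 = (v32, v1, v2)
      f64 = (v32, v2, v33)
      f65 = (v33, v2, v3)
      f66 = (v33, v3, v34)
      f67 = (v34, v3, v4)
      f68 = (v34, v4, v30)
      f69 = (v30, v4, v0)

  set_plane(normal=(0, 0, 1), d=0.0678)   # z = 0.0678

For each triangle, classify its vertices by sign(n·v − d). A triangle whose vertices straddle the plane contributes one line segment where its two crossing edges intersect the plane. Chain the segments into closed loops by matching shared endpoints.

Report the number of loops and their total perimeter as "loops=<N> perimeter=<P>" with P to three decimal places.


loops=2 perimeter=21.223

Straddling triangles (28 of 70):
  (v0,v5,v1) [--+] → (1.47217, 1.53365, 0.0678)–(2.21075, 0, 0.0678)  len=1.7022
  (v1,v5,v6) [+-+] → (1.47217, 1.53365, 0.0678)–(1.37838, 1.72839, 0.0678)  len=0.2161
  (v2,v7,v3) [++-] → (0.989952, 0.608747, 0.0678)–(1.2831, 0, 0.0678)  len=0.6757
  (v3,v7,v8) [-+-] → (0.989952, 0.608747, 0.0678)–(0.8, 1.0032, 0.0678)  len=0.4378
  (v5,v10,v6) [--+] → (-0.281217, 2.10718, 0.0678)–(1.37838, 1.72839, 0.0678)  len=1.7023
  (v6,v10,v11) [+-+] → (-0.281217, 2.10718, 0.0678)–(-0.491943, 2.15529, 0.0678)  len=0.2161
  (v7,v12,v8) [++-] → (0.141313, 1.15357, 0.0678)–(0.8, 1.0032, 0.0678)  len=0.6756
  (v8,v12,v13) [-+-] → (0.141313, 1.15357, 0.0678)–(-0.2855, 1.251, 0.0678)  len=0.4378
  (v10,v15,v11) [--+] → (-1.82283, 1.094, 0.0678)–(-0.491943, 2.15529, 0.0678)  len=1.7022
  (v11,v15,v16) [+-+] → (-1.82283, 1.094, 0.0678)–(-1.99182, 0.959228, 0.0678)  len=0.2161
  (v12,v17,v13) [++-] → (-0.813785, 0.829695, 0.0678)–(-0.2855, 1.251, 0.0678)  len=0.6757
  (v13,v17,v18) [-+-] → (-0.813785, 0.829695, 0.0678)–(-1.1561, 0.5567, 0.0678)  len=0.4378
  (v15,v20,v16) [--+] → (-1.99182, -0.743076, 0.0678)–(-1.99182, 0.959228, 0.0678)  len=1.7023
  (v16,v20,v21) [+-+] → (-1.99182, -0.743076, 0.0678)–(-1.99182, -0.959228, 0.0678)  len=0.2162
  (v17,v22,v18) [++-] → (-1.1561, -0.118917, 0.0678)–(-1.1561, 0.5567, 0.0678)  len=0.6756
  (v18,v22,v23) [-+-] → (-1.1561, -0.118917, 0.0678)–(-1.1561, -0.5567, 0.0678)  len=0.4378
  (v20,v25,v21) [--+] → (-0.660928, -2.02052, 0.0678)–(-1.99182, -0.959228, 0.0678)  len=1.7022
  (v21,v25,v26) [+-+] → (-0.660928, -2.02052, 0.0678)–(-0.491943, -2.15529, 0.0678)  len=0.2161
  (v22,v27,v23) [++-] → (-0.627815, -0.978005, 0.0678)–(-1.1561, -0.5567, 0.0678)  len=0.6757
  (v23,v27,v28) [-+-] → (-0.627815, -0.978005, 0.0678)–(-0.2855, -1.251, 0.0678)  len=0.4378
  (v25,v30,v26) [--+] → (1.16765, -1.7765, 0.0678)–(-0.491943, -2.15529, 0.0678)  len=1.7023
  (v26,v30,v31) [+-+] → (1.16765, -1.7765, 0.0678)–(1.37838, -1.72839, 0.0678)  len=0.2161
  (v27,v32,v28) [++-] → (0.373187, -1.10063, 0.0678)–(-0.2855, -1.251, 0.0678)  len=0.6756
  (v28,v32,v33) [-+-] → (0.373187, -1.10063, 0.0678)–(0.8, -1.0032, 0.0678)  len=0.4378
  (v30,v0,v31) [--+] → (2.11695, -0.19474, 0.0678)–(1.37838, -1.72839, 0.0678)  len=1.7022
  (v31,v0,v1) [+-+] → (2.11695, -0.19474, 0.0678)–(2.21075, 0, 0.0678)  len=0.2161
  (v32,v2,v33) [++-] → (1.09315, -0.394453, 0.0678)–(0.8, -1.0032, 0.0678)  len=0.6757
  (v33,v2,v3) [-+-] → (1.09315, -0.394453, 0.0678)–(1.2831, 0, 0.0678)  len=0.4378

Chained into 2 loop(s):
  loop 1: 14 segments, perimeter = 13.4288
  loop 2: 14 segments, perimeter = 7.7943
Total perimeter = 21.223


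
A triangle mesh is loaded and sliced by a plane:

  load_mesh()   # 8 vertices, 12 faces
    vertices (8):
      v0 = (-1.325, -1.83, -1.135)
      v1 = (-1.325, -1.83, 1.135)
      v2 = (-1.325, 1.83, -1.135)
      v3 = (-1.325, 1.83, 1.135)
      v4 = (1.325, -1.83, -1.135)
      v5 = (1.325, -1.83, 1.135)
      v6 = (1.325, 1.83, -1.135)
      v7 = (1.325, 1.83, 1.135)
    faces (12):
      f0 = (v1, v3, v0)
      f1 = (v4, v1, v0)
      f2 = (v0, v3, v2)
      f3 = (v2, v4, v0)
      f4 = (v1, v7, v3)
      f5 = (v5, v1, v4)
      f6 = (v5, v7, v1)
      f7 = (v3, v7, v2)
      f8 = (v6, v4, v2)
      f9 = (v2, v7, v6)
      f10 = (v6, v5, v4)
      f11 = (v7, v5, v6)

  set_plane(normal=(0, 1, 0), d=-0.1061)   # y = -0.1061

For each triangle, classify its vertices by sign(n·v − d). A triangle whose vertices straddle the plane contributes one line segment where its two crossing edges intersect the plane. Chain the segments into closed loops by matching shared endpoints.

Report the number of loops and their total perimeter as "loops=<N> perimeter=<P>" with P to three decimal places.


loops=1 perimeter=9.840

Straddling triangles (8 of 12):
  (v1,v3,v0) [-+-] → (-1.325, -0.1061, 1.135)–(-1.325, -0.1061, -0.0658052)  len=1.2008
  (v0,v3,v2) [-++] → (-1.325, -0.1061, -0.0658052)–(-1.325, -0.1061, -1.135)  len=1.0692
  (v2,v4,v0) [+--] → (0.076821, -0.1061, -1.135)–(-1.325, -0.1061, -1.135)  len=1.4018
  (v1,v7,v3) [-++] → (-0.076821, -0.1061, 1.135)–(-1.325, -0.1061, 1.135)  len=1.2482
  (v5,v7,v1) [-+-] → (1.325, -0.1061, 1.135)–(-0.076821, -0.1061, 1.135)  len=1.4018
  (v6,v4,v2) [+-+] → (1.325, -0.1061, -1.135)–(0.076821, -0.1061, -1.135)  len=1.2482
  (v6,v5,v4) [+--] → (1.325, -0.1061, 0.0658052)–(1.325, -0.1061, -1.135)  len=1.2008
  (v7,v5,v6) [+-+] → (1.325, -0.1061, 1.135)–(1.325, -0.1061, 0.0658052)  len=1.0692

Chained into 1 loop(s):
  loop 1: 8 segments, perimeter = 9.8400
Total perimeter = 9.840


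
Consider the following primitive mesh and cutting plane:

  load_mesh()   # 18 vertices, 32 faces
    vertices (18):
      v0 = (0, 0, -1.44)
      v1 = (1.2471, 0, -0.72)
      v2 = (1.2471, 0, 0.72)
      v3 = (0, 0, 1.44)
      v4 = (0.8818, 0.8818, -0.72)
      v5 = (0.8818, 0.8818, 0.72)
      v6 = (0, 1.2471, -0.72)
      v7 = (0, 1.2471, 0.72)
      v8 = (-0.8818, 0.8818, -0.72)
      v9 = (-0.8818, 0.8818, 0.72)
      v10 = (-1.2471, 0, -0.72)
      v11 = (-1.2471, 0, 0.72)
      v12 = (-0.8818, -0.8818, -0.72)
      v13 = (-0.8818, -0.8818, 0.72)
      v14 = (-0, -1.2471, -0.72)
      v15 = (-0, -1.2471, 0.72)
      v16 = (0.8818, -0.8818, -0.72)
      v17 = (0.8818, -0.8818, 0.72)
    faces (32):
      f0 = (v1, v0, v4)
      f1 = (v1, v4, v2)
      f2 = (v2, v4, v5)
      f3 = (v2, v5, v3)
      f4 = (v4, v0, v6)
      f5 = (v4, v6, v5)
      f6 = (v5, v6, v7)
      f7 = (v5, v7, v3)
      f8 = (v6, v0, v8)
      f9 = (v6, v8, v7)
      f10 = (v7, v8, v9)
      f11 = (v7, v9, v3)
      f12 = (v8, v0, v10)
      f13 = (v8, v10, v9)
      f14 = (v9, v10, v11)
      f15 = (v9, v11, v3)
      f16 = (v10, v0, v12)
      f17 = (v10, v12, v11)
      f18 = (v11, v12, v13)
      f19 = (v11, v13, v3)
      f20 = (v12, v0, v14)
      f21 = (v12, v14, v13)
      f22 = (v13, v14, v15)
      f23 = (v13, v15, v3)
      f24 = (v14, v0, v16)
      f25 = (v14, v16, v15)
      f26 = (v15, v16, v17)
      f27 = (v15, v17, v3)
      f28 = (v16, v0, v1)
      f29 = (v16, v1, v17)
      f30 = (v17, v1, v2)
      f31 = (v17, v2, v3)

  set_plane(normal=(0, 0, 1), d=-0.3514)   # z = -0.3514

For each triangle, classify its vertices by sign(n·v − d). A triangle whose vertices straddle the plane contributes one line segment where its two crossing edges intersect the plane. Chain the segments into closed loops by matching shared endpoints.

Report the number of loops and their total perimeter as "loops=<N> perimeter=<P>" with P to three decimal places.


loops=1 perimeter=7.636

Straddling triangles (16 of 32):
  (v1,v4,v2) [--+] → (0.975307, 0.656084, -0.3514)–(1.2471, 0, -0.3514)  len=0.7102
  (v2,v4,v5) [+-+] → (0.975307, 0.656084, -0.3514)–(0.8818, 0.8818, -0.3514)  len=0.2443
  (v4,v6,v5) [--+] → (0.225716, 1.15359, -0.3514)–(0.8818, 0.8818, -0.3514)  len=0.7102
  (v5,v6,v7) [+-+] → (0.225716, 1.15359, -0.3514)–(0, 1.2471, -0.3514)  len=0.2443
  (v6,v8,v7) [--+] → (-0.656084, 0.975307, -0.3514)–(0, 1.2471, -0.3514)  len=0.7102
  (v7,v8,v9) [+-+] → (-0.656084, 0.975307, -0.3514)–(-0.8818, 0.8818, -0.3514)  len=0.2443
  (v8,v10,v9) [--+] → (-1.15359, 0.225716, -0.3514)–(-0.8818, 0.8818, -0.3514)  len=0.7102
  (v9,v10,v11) [+-+] → (-1.15359, 0.225716, -0.3514)–(-1.2471, 0, -0.3514)  len=0.2443
  (v10,v12,v11) [--+] → (-0.975307, -0.656084, -0.3514)–(-1.2471, 0, -0.3514)  len=0.7102
  (v11,v12,v13) [+-+] → (-0.975307, -0.656084, -0.3514)–(-0.8818, -0.8818, -0.3514)  len=0.2443
  (v12,v14,v13) [--+] → (-0.225716, -1.15359, -0.3514)–(-0.8818, -0.8818, -0.3514)  len=0.7102
  (v13,v14,v15) [+-+] → (-0.225716, -1.15359, -0.3514)–(0, -1.2471, -0.3514)  len=0.2443
  (v14,v16,v15) [--+] → (0.656084, -0.975307, -0.3514)–(0, -1.2471, -0.3514)  len=0.7102
  (v15,v16,v17) [+-+] → (0.656084, -0.975307, -0.3514)–(0.8818, -0.8818, -0.3514)  len=0.2443
  (v16,v1,v17) [--+] → (1.15359, -0.225716, -0.3514)–(0.8818, -0.8818, -0.3514)  len=0.7102
  (v17,v1,v2) [+-+] → (1.15359, -0.225716, -0.3514)–(1.2471, 0, -0.3514)  len=0.2443

Chained into 1 loop(s):
  loop 1: 16 segments, perimeter = 7.6358
Total perimeter = 7.636


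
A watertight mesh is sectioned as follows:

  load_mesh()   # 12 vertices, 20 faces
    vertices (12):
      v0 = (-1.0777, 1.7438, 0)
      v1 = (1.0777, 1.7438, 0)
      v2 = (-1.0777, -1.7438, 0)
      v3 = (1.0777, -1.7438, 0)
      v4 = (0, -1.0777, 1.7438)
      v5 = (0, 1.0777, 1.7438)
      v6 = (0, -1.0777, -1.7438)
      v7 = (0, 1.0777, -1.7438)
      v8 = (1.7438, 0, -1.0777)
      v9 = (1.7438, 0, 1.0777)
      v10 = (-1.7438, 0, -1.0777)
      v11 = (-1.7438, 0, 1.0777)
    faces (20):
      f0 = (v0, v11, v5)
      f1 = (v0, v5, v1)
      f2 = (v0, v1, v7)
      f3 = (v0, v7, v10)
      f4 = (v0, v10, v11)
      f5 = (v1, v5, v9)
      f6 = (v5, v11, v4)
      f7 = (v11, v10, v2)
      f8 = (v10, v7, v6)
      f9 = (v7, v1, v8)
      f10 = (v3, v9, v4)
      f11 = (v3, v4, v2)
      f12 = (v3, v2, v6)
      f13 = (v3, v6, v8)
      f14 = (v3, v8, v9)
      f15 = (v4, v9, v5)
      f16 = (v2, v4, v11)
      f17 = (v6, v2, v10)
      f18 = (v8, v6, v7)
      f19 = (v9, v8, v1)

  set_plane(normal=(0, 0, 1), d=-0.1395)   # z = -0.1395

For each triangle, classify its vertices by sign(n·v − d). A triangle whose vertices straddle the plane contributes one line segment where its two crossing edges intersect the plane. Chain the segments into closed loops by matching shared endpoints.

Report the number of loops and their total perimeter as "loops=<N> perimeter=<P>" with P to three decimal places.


Straddling triangles (10 of 20):
  (v0,v1,v7) [++-] → (0.991486, 1.69051, -0.1395)–(-0.991486, 1.69051, -0.1395)  len=1.9830
  (v0,v7,v10) [+--] → (-0.991486, 1.69051, -0.1395)–(-1.16392, 1.51808, -0.1395)  len=0.2439
  (v0,v10,v11) [+-+] → (-1.16392, 1.51808, -0.1395)–(-1.7438, 0, -0.1395)  len=1.6251
  (v11,v10,v2) [+-+] → (-1.7438, 0, -0.1395)–(-1.16392, -1.51808, -0.1395)  len=1.6251
  (v7,v1,v8) [-+-] → (0.991486, 1.69051, -0.1395)–(1.16392, 1.51808, -0.1395)  len=0.2439
  (v3,v2,v6) [++-] → (-0.991486, -1.69051, -0.1395)–(0.991486, -1.69051, -0.1395)  len=1.9830
  (v3,v6,v8) [+--] → (0.991486, -1.69051, -0.1395)–(1.16392, -1.51808, -0.1395)  len=0.2439
  (v3,v8,v9) [+-+] → (1.16392, -1.51808, -0.1395)–(1.7438, 0, -0.1395)  len=1.6251
  (v6,v2,v10) [-+-] → (-0.991486, -1.69051, -0.1395)–(-1.16392, -1.51808, -0.1395)  len=0.2439
  (v9,v8,v1) [+-+] → (1.7438, 0, -0.1395)–(1.16392, 1.51808, -0.1395)  len=1.6251

Chained into 1 loop(s):
  loop 1: 10 segments, perimeter = 11.4416
Total perimeter = 11.442

loops=1 perimeter=11.442


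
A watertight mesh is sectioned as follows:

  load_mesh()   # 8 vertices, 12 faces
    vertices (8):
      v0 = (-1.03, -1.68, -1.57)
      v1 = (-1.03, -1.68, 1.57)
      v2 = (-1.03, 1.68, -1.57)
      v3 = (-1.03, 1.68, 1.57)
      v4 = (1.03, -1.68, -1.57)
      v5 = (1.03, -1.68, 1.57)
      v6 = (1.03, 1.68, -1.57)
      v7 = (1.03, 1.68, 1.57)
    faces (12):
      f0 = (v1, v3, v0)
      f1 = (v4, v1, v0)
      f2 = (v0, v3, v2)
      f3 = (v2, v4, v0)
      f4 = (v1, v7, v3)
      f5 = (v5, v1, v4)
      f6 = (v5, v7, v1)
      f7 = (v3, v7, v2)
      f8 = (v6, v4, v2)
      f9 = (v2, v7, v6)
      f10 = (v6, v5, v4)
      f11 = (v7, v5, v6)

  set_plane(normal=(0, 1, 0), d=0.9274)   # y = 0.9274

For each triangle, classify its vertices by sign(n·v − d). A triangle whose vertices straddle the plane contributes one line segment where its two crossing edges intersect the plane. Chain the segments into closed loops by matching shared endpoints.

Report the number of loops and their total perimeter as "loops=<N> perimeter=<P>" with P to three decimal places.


Straddling triangles (8 of 12):
  (v1,v3,v0) [-+-] → (-1.03, 0.9274, 1.57)–(-1.03, 0.9274, 0.866677)  len=0.7033
  (v0,v3,v2) [-++] → (-1.03, 0.9274, 0.866677)–(-1.03, 0.9274, -1.57)  len=2.4367
  (v2,v4,v0) [+--] → (-0.568585, 0.9274, -1.57)–(-1.03, 0.9274, -1.57)  len=0.4614
  (v1,v7,v3) [-++] → (0.568585, 0.9274, 1.57)–(-1.03, 0.9274, 1.57)  len=1.5986
  (v5,v7,v1) [-+-] → (1.03, 0.9274, 1.57)–(0.568585, 0.9274, 1.57)  len=0.4614
  (v6,v4,v2) [+-+] → (1.03, 0.9274, -1.57)–(-0.568585, 0.9274, -1.57)  len=1.5986
  (v6,v5,v4) [+--] → (1.03, 0.9274, -0.866677)–(1.03, 0.9274, -1.57)  len=0.7033
  (v7,v5,v6) [+-+] → (1.03, 0.9274, 1.57)–(1.03, 0.9274, -0.866677)  len=2.4367

Chained into 1 loop(s):
  loop 1: 8 segments, perimeter = 10.4000
Total perimeter = 10.400

loops=1 perimeter=10.400


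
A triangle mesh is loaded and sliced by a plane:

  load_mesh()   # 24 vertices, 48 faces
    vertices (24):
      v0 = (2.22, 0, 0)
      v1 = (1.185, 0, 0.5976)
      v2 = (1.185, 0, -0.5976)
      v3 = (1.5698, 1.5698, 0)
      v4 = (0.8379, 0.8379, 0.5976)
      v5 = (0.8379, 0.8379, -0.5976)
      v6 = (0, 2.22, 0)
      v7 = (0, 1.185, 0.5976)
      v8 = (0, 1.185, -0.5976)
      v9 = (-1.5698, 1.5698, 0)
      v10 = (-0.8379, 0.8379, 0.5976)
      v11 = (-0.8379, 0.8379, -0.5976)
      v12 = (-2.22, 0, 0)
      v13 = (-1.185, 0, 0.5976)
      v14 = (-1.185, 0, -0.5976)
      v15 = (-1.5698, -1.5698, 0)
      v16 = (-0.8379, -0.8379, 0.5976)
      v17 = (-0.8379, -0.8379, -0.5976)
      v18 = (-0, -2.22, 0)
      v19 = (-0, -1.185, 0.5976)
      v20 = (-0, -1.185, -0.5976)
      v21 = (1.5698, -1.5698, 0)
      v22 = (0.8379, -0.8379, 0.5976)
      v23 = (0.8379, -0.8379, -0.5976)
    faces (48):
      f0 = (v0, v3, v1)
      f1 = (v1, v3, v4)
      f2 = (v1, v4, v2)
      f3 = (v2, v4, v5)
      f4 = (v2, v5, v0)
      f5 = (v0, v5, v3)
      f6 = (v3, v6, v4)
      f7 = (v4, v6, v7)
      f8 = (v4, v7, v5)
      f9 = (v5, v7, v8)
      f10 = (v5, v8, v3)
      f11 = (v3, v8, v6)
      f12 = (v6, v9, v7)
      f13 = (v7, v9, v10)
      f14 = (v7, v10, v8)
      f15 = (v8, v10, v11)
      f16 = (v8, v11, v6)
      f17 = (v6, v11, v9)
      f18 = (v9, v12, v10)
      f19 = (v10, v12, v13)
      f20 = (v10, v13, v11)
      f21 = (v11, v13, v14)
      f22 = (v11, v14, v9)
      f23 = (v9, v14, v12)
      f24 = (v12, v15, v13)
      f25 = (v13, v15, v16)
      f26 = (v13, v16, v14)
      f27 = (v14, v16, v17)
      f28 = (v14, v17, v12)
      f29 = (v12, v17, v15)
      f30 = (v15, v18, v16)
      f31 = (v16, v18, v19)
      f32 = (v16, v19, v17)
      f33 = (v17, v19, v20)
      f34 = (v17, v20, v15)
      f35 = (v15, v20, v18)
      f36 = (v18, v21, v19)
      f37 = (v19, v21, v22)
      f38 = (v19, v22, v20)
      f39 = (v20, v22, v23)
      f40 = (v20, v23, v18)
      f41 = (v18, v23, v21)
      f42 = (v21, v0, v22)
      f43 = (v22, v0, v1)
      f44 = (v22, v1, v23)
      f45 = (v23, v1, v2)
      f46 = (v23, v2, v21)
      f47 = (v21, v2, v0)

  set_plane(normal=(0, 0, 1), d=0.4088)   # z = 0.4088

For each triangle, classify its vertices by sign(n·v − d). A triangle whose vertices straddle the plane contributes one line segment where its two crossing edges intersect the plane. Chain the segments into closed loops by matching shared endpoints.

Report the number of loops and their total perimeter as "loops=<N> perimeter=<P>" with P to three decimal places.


loops=2 perimeter=16.513

Straddling triangles (32 of 48):
  (v0,v3,v1) [--+] → (1.30657, 0.495948, 0.4088)–(1.51199, 0, 0.4088)  len=0.5368
  (v1,v3,v4) [+-+] → (1.30657, 0.495948, 0.4088)–(1.06913, 1.06913, 0.4088)  len=0.6204
  (v1,v4,v2) [++-] → (0.89273, 0.705541, 0.4088)–(1.185, 0, 0.4088)  len=0.7637
  (v2,v4,v5) [-+-] → (0.89273, 0.705541, 0.4088)–(0.8379, 0.8379, 0.4088)  len=0.1433
  (v3,v6,v4) [--+] → (0.573182, 1.27455, 0.4088)–(1.06913, 1.06913, 0.4088)  len=0.5368
  (v4,v6,v7) [+-+] → (0.573182, 1.27455, 0.4088)–(0, 1.51199, 0.4088)  len=0.6204
  (v4,v7,v5) [++-] → (0.132359, 1.13017, 0.4088)–(0.8379, 0.8379, 0.4088)  len=0.7637
  (v5,v7,v8) [-+-] → (0.132359, 1.13017, 0.4088)–(0, 1.185, 0.4088)  len=0.1433
  (v6,v9,v7) [--+] → (-0.495948, 1.30657, 0.4088)–(0, 1.51199, 0.4088)  len=0.5368
  (v7,v9,v10) [+-+] → (-0.495948, 1.30657, 0.4088)–(-1.06913, 1.06913, 0.4088)  len=0.6204
  (v7,v10,v8) [++-] → (-0.705541, 0.89273, 0.4088)–(0, 1.185, 0.4088)  len=0.7637
  (v8,v10,v11) [-+-] → (-0.705541, 0.89273, 0.4088)–(-0.8379, 0.8379, 0.4088)  len=0.1433
  (v9,v12,v10) [--+] → (-1.27455, 0.573182, 0.4088)–(-1.06913, 1.06913, 0.4088)  len=0.5368
  (v10,v12,v13) [+-+] → (-1.27455, 0.573182, 0.4088)–(-1.51199, 0, 0.4088)  len=0.6204
  (v10,v13,v11) [++-] → (-1.13017, 0.132359, 0.4088)–(-0.8379, 0.8379, 0.4088)  len=0.7637
  (v11,v13,v14) [-+-] → (-1.13017, 0.132359, 0.4088)–(-1.185, 0, 0.4088)  len=0.1433
  (v12,v15,v13) [--+] → (-1.30657, -0.495948, 0.4088)–(-1.51199, 0, 0.4088)  len=0.5368
  (v13,v15,v16) [+-+] → (-1.30657, -0.495948, 0.4088)–(-1.06913, -1.06913, 0.4088)  len=0.6204
  (v13,v16,v14) [++-] → (-0.89273, -0.705541, 0.4088)–(-1.185, 0, 0.4088)  len=0.7637
  (v14,v16,v17) [-+-] → (-0.89273, -0.705541, 0.4088)–(-0.8379, -0.8379, 0.4088)  len=0.1433
  (v15,v18,v16) [--+] → (-0.573182, -1.27455, 0.4088)–(-1.06913, -1.06913, 0.4088)  len=0.5368
  (v16,v18,v19) [+-+] → (-0.573182, -1.27455, 0.4088)–(0, -1.51199, 0.4088)  len=0.6204
  (v16,v19,v17) [++-] → (-0.132359, -1.13017, 0.4088)–(-0.8379, -0.8379, 0.4088)  len=0.7637
  (v17,v19,v20) [-+-] → (-0.132359, -1.13017, 0.4088)–(0, -1.185, 0.4088)  len=0.1433
  (v18,v21,v19) [--+] → (0.495948, -1.30657, 0.4088)–(0, -1.51199, 0.4088)  len=0.5368
  (v19,v21,v22) [+-+] → (0.495948, -1.30657, 0.4088)–(1.06913, -1.06913, 0.4088)  len=0.6204
  (v19,v22,v20) [++-] → (0.705541, -0.89273, 0.4088)–(0, -1.185, 0.4088)  len=0.7637
  (v20,v22,v23) [-+-] → (0.705541, -0.89273, 0.4088)–(0.8379, -0.8379, 0.4088)  len=0.1433
  (v21,v0,v22) [--+] → (1.27455, -0.573182, 0.4088)–(1.06913, -1.06913, 0.4088)  len=0.5368
  (v22,v0,v1) [+-+] → (1.27455, -0.573182, 0.4088)–(1.51199, 0, 0.4088)  len=0.6204
  (v22,v1,v23) [++-] → (1.13017, -0.132359, 0.4088)–(0.8379, -0.8379, 0.4088)  len=0.7637
  (v23,v1,v2) [-+-] → (1.13017, -0.132359, 0.4088)–(1.185, 0, 0.4088)  len=0.1433

Chained into 2 loop(s):
  loop 1: 16 segments, perimeter = 9.2578
  loop 2: 16 segments, perimeter = 7.2556
Total perimeter = 16.513


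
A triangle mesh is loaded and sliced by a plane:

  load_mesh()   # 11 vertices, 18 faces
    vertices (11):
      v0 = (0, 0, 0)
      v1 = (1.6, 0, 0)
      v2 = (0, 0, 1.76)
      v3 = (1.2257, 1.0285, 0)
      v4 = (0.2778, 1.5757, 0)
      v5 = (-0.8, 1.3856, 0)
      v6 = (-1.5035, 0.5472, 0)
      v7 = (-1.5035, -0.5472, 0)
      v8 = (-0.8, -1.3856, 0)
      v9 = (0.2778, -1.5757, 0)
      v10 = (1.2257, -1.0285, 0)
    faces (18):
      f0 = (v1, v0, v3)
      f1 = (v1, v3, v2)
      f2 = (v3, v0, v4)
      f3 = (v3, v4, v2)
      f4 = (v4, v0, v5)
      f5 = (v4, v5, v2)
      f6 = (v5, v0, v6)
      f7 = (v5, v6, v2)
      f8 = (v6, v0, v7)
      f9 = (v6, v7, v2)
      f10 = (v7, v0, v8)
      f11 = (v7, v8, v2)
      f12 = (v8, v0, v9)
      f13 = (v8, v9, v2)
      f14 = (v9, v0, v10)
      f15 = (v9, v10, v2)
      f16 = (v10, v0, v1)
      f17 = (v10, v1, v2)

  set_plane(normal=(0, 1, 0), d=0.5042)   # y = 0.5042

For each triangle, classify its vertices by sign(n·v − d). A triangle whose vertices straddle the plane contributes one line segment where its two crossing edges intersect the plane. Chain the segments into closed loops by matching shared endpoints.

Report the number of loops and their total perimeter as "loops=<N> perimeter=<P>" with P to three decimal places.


Straddling triangles (10 of 18):
  (v1,v0,v3) [--+] → (0.600873, 0.5042, 0)–(1.41651, 0.5042, 0)  len=0.8156
  (v1,v3,v2) [-+-] → (1.41651, 0.5042, 0)–(0.600873, 0.5042, 0.897198)  len=1.2125
  (v3,v0,v4) [+-+] → (0.600873, 0.5042, 0)–(0.0888918, 0.5042, 0)  len=0.5120
  (v3,v4,v2) [++-] → (0.0888918, 0.5042, 1.19683)–(0.600873, 0.5042, 0.897198)  len=0.5932
  (v4,v0,v5) [+-+] → (0.0888918, 0.5042, 0)–(-0.291109, 0.5042, 0)  len=0.3800
  (v4,v5,v2) [++-] → (-0.291109, 0.5042, 1.11956)–(0.0888918, 0.5042, 1.19683)  len=0.3878
  (v5,v0,v6) [+-+] → (-0.291109, 0.5042, 0)–(-1.38535, 0.5042, 0)  len=1.0942
  (v5,v6,v2) [++-] → (-1.38535, 0.5042, 0.138304)–(-0.291109, 0.5042, 1.11956)  len=1.4698
  (v6,v0,v7) [+--] → (-1.38535, 0.5042, 0)–(-1.5035, 0.5042, 0)  len=0.1181
  (v6,v7,v2) [+--] → (-1.5035, 0.5042, 0)–(-1.38535, 0.5042, 0.138304)  len=0.1819

Chained into 1 loop(s):
  loop 1: 10 segments, perimeter = 6.7652
Total perimeter = 6.765

loops=1 perimeter=6.765


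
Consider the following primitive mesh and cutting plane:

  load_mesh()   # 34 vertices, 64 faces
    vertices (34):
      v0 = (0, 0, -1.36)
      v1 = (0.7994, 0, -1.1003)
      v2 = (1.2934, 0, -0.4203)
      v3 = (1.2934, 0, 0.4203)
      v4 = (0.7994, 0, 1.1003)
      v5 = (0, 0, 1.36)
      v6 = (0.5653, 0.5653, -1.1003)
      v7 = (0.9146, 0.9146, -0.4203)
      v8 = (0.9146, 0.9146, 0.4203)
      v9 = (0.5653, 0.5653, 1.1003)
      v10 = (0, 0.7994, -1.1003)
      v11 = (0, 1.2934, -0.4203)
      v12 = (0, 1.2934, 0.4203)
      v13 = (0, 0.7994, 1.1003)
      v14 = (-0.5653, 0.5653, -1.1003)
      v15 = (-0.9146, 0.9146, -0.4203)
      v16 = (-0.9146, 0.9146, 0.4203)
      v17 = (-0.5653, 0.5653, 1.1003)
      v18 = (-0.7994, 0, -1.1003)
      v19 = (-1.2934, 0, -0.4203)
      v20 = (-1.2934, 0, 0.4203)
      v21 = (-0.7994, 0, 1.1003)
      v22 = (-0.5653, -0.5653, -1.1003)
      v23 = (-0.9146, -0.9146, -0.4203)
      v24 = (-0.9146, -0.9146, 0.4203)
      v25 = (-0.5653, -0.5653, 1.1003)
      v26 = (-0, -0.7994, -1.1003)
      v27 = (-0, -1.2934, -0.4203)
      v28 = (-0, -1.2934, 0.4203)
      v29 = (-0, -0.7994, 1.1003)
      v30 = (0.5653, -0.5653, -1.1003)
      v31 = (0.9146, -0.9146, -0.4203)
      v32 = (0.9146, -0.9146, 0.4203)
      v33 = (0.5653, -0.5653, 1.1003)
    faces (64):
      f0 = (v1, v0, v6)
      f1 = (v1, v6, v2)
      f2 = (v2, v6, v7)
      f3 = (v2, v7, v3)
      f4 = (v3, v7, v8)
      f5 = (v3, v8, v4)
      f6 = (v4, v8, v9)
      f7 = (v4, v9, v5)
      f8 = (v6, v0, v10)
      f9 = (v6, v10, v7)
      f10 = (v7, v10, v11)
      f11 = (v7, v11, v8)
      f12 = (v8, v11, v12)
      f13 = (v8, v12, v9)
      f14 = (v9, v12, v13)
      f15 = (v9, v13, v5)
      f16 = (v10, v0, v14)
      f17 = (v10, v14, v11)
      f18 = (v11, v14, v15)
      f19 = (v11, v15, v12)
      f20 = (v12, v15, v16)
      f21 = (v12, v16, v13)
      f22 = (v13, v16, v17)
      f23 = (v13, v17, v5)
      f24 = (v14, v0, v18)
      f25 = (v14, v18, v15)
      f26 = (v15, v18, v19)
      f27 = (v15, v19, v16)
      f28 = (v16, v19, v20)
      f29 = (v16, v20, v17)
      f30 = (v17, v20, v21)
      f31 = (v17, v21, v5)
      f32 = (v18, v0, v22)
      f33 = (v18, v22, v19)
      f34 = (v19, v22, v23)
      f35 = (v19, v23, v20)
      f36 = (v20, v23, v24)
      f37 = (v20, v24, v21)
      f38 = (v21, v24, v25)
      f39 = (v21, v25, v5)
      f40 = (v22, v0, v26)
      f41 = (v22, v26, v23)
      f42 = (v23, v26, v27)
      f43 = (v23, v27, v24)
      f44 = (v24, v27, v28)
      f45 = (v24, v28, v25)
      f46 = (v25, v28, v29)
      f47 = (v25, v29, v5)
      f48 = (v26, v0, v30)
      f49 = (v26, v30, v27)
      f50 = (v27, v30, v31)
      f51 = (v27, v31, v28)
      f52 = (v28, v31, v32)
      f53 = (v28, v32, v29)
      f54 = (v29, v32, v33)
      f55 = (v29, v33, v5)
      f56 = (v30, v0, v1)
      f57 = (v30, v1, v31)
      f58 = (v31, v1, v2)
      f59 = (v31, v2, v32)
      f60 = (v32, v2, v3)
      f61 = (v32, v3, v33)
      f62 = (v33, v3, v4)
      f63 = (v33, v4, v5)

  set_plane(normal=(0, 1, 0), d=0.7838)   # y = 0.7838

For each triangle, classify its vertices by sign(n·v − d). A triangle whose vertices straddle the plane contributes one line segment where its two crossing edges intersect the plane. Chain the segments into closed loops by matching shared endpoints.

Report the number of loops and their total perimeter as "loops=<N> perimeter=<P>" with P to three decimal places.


loops=1 perimeter=6.528

Straddling triangles (20 of 64):
  (v2,v6,v7) [--+] → (0.7838, 0.7838, -0.674935)–(0.968773, 0.7838, -0.4203)  len=0.3147
  (v2,v7,v3) [-+-] → (0.968773, 0.7838, -0.4203)–(0.968773, 0.7838, -0.300083)  len=0.1202
  (v3,v7,v8) [-++] → (0.968773, 0.7838, -0.300083)–(0.968773, 0.7838, 0.4203)  len=0.7204
  (v3,v8,v4) [-+-] → (0.968773, 0.7838, 0.4203)–(0.898125, 0.7838, 0.517549)  len=0.1202
  (v4,v8,v9) [-+-] → (0.898125, 0.7838, 0.517549)–(0.7838, 0.7838, 0.674935)  len=0.1945
  (v6,v0,v10) [--+] → (0, 0.7838, -1.10537)–(0.0376706, 0.7838, -1.1003)  len=0.0380
  (v6,v10,v7) [-++] → (0.0376706, 0.7838, -1.1003)–(0.7838, 0.7838, -0.674935)  len=0.8589
  (v8,v12,v9) [++-] → (0.395656, 0.7838, 0.896235)–(0.7838, 0.7838, 0.674935)  len=0.4468
  (v9,v12,v13) [-++] → (0.395656, 0.7838, 0.896235)–(0.0376706, 0.7838, 1.1003)  len=0.4121
  (v9,v13,v5) [-+-] → (0.0376706, 0.7838, 1.1003)–(0, 0.7838, 1.10537)  len=0.0380
  (v10,v0,v14) [+--] → (0, 0.7838, -1.10537)–(-0.0376706, 0.7838, -1.1003)  len=0.0380
  (v10,v14,v11) [+-+] → (-0.0376706, 0.7838, -1.1003)–(-0.395656, 0.7838, -0.896235)  len=0.4121
  (v11,v14,v15) [+-+] → (-0.395656, 0.7838, -0.896235)–(-0.7838, 0.7838, -0.674935)  len=0.4468
  (v13,v16,v17) [++-] → (-0.7838, 0.7838, 0.674935)–(-0.0376706, 0.7838, 1.1003)  len=0.8589
  (v13,v17,v5) [+--] → (-0.0376706, 0.7838, 1.1003)–(0, 0.7838, 1.10537)  len=0.0380
  (v14,v18,v15) [--+] → (-0.898125, 0.7838, -0.517549)–(-0.7838, 0.7838, -0.674935)  len=0.1945
  (v15,v18,v19) [+--] → (-0.898125, 0.7838, -0.517549)–(-0.968773, 0.7838, -0.4203)  len=0.1202
  (v15,v19,v16) [+-+] → (-0.968773, 0.7838, -0.4203)–(-0.968773, 0.7838, 0.300083)  len=0.7204
  (v16,v19,v20) [+--] → (-0.968773, 0.7838, 0.300083)–(-0.968773, 0.7838, 0.4203)  len=0.1202
  (v16,v20,v17) [+--] → (-0.968773, 0.7838, 0.4203)–(-0.7838, 0.7838, 0.674935)  len=0.3147

Chained into 1 loop(s):
  loop 1: 20 segments, perimeter = 6.5276
Total perimeter = 6.528


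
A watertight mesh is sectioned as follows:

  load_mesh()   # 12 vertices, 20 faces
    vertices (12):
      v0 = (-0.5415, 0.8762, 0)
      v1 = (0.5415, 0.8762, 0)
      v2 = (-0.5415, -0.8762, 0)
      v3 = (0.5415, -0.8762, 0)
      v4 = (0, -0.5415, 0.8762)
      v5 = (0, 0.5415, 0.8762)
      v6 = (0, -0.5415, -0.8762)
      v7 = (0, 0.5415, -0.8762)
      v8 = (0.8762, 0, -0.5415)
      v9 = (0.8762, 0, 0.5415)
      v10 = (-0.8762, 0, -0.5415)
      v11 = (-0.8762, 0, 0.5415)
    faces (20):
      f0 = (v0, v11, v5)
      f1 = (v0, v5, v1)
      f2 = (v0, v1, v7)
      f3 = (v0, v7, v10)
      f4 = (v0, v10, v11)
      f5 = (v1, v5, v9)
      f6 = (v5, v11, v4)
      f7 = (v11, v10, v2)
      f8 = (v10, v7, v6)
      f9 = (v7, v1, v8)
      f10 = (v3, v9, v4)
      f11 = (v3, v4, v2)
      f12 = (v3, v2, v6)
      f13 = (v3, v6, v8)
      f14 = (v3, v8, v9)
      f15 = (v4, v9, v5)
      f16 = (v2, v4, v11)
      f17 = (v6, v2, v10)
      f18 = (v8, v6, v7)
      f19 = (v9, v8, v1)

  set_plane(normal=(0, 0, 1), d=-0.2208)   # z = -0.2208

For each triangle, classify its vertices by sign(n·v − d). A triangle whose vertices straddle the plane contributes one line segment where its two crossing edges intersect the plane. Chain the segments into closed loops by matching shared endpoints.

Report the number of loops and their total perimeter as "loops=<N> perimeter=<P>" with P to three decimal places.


Straddling triangles (10 of 20):
  (v0,v1,v7) [++-] → (0.405043, 0.791857, -0.2208)–(-0.405043, 0.791857, -0.2208)  len=0.8101
  (v0,v7,v10) [+--] → (-0.405043, 0.791857, -0.2208)–(-0.677976, 0.518924, -0.2208)  len=0.3860
  (v0,v10,v11) [+-+] → (-0.677976, 0.518924, -0.2208)–(-0.8762, 0, -0.2208)  len=0.5555
  (v11,v10,v2) [+-+] → (-0.8762, 0, -0.2208)–(-0.677976, -0.518924, -0.2208)  len=0.5555
  (v7,v1,v8) [-+-] → (0.405043, 0.791857, -0.2208)–(0.677976, 0.518924, -0.2208)  len=0.3860
  (v3,v2,v6) [++-] → (-0.405043, -0.791857, -0.2208)–(0.405043, -0.791857, -0.2208)  len=0.8101
  (v3,v6,v8) [+--] → (0.405043, -0.791857, -0.2208)–(0.677976, -0.518924, -0.2208)  len=0.3860
  (v3,v8,v9) [+-+] → (0.677976, -0.518924, -0.2208)–(0.8762, 0, -0.2208)  len=0.5555
  (v6,v2,v10) [-+-] → (-0.405043, -0.791857, -0.2208)–(-0.677976, -0.518924, -0.2208)  len=0.3860
  (v9,v8,v1) [+-+] → (0.8762, 0, -0.2208)–(0.677976, 0.518924, -0.2208)  len=0.5555

Chained into 1 loop(s):
  loop 1: 10 segments, perimeter = 5.3861
Total perimeter = 5.386

loops=1 perimeter=5.386


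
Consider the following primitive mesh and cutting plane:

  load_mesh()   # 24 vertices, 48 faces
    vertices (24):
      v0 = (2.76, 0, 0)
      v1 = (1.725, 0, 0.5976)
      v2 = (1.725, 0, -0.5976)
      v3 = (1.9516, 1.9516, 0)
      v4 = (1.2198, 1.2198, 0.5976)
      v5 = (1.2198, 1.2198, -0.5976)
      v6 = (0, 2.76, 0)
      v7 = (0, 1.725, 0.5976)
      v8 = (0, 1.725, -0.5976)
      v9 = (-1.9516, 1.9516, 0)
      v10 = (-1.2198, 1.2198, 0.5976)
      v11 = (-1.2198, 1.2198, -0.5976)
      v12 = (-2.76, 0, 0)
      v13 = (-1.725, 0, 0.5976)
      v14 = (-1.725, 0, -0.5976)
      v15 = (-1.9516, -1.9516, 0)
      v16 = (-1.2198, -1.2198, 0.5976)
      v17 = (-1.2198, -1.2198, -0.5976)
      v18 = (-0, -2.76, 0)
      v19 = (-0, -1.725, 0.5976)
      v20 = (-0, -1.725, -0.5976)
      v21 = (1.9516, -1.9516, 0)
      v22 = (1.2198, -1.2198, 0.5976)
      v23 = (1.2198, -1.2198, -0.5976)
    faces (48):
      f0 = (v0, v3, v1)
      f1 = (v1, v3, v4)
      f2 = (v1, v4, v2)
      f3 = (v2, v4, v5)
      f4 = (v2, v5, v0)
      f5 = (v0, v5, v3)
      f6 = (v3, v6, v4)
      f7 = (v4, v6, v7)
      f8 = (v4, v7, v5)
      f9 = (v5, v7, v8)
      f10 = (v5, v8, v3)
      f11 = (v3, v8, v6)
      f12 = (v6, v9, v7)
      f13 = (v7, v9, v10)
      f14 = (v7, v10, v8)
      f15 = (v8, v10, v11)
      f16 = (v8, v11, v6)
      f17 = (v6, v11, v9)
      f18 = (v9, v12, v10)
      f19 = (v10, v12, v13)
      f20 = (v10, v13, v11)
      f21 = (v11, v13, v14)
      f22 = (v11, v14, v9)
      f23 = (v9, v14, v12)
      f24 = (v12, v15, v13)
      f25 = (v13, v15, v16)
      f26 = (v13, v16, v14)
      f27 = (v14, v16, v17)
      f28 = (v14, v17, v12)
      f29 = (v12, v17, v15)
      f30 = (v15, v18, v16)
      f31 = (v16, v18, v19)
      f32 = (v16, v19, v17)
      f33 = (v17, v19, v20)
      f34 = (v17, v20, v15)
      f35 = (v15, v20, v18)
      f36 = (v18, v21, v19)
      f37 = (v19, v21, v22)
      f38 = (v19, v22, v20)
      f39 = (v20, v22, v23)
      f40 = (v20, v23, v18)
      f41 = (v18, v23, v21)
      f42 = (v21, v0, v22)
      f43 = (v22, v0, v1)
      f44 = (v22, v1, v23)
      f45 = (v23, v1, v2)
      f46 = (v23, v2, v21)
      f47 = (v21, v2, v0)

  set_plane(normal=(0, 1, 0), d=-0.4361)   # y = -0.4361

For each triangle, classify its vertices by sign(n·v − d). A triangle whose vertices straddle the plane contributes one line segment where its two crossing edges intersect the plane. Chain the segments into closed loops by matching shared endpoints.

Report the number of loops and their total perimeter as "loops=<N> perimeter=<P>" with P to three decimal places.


Straddling triangles (12 of 48):
  (v12,v15,v13) [+-+] → (-2.57936, -0.4361, 0)–(-1.77564, -0.4361, 0.464062)  len=0.9281
  (v13,v15,v16) [+--] → (-1.77564, -0.4361, 0.464062)–(-1.54438, -0.4361, 0.5976)  len=0.2670
  (v13,v16,v14) [+-+] → (-1.54438, -0.4361, 0.5976)–(-1.54438, -0.4361, -0.170295)  len=0.7679
  (v14,v16,v17) [+--] → (-1.54438, -0.4361, -0.170295)–(-1.54438, -0.4361, -0.5976)  len=0.4273
  (v14,v17,v12) [+-+] → (-1.54438, -0.4361, -0.5976)–(-2.20935, -0.4361, -0.213653)  len=0.7679
  (v12,v17,v15) [+--] → (-2.20935, -0.4361, -0.213653)–(-2.57936, -0.4361, 0)  len=0.4273
  (v21,v0,v22) [-+-] → (2.57936, -0.4361, 0)–(2.20935, -0.4361, 0.213653)  len=0.4273
  (v22,v0,v1) [-++] → (2.20935, -0.4361, 0.213653)–(1.54438, -0.4361, 0.5976)  len=0.7679
  (v22,v1,v23) [-+-] → (1.54438, -0.4361, 0.5976)–(1.54438, -0.4361, 0.170295)  len=0.4273
  (v23,v1,v2) [-++] → (1.54438, -0.4361, 0.170295)–(1.54438, -0.4361, -0.5976)  len=0.7679
  (v23,v2,v21) [-+-] → (1.54438, -0.4361, -0.5976)–(1.77564, -0.4361, -0.464062)  len=0.2670
  (v21,v2,v0) [-++] → (1.77564, -0.4361, -0.464062)–(2.57936, -0.4361, 0)  len=0.9281

Chained into 2 loop(s):
  loop 1: 6 segments, perimeter = 3.5854
  loop 2: 6 segments, perimeter = 3.5854
Total perimeter = 7.171

loops=2 perimeter=7.171
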